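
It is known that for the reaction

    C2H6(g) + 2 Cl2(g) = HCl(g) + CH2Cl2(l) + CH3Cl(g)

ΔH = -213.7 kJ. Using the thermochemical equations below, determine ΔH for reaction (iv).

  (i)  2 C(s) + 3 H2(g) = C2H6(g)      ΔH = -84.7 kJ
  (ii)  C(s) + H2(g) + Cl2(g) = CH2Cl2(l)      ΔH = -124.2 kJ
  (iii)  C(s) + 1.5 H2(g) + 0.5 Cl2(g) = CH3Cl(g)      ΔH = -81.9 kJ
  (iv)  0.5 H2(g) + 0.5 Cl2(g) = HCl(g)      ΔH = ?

ΔH = -92.3 kJ

(i) reversed (C2H6(g) must end up as a reactant): +84.7 kJ
(ii) as written (CH2Cl2(l) already on the product side): -124.2 kJ
(iii) as written (CH3Cl(g) already on the product side): -81.9 kJ
(iv) as written (HCl(g) already on the product side): contributes x
-213.7 = (+84.7) + (-124.2) + (-81.9) + x
x = (-213.7 − (-121.4)) / (1) = -92.3 kJ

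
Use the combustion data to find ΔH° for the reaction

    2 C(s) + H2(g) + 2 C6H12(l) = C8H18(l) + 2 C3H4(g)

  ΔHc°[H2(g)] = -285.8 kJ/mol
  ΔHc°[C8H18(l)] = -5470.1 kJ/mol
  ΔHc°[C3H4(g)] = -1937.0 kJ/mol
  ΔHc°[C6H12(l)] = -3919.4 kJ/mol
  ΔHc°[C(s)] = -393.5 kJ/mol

ΔH° = 432.5 kJ/mol

Using ΔH = Σ nΔHc°(reactants) − Σ nΔHc°(products):
= [2·(-393.5) + 1·(-285.8) + 2·(-3919.4)] − [1·(-5470.1) + 2·(-1937.0)]
= 432.5 kJ/mol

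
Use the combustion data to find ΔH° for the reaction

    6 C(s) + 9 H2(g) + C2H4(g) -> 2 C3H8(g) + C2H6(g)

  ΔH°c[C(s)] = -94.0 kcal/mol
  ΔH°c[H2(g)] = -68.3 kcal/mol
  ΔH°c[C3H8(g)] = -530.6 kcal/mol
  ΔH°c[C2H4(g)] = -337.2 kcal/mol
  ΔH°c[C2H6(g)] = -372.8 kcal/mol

ΔH° = -81.9 kcal/mol

With combustion enthalpies, reactants minus products:
= [6·(-94.0) + 9·(-68.3) + 1·(-337.2)] − [2·(-530.6) + 1·(-372.8)]
= -81.9 kcal/mol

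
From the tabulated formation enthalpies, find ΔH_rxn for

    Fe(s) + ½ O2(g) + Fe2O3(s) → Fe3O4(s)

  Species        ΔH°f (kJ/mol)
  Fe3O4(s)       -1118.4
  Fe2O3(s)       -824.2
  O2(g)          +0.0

ΔH°rxn = Σ nΔHf°(products) − Σ nΔHf°(reactants).
Products: 1·(-1118.4) = -1118.4
Reactants: 1·(+0.0) + 1/2·(+0.0) + 1·(-824.2) = -824.2
ΔH_rxn = (-1118.4) − (-824.2) = -294.2 kJ/mol

ΔH_rxn = -294.2 kJ/mol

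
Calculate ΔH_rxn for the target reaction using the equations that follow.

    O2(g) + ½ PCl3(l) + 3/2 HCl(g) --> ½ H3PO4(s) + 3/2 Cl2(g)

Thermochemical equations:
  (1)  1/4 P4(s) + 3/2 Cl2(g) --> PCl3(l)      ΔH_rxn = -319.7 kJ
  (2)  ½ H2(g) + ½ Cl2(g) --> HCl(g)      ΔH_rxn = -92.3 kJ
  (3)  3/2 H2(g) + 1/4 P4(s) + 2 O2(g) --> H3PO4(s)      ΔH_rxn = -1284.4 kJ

(1) reversed and × 1/2: (-1/2)·(-319.7) = +159.85 kJ
(2) reversed and × 3/2: (-3/2)·(-92.3) = +138.45 kJ
(3) × 1/2: (1/2)·(-1284.4) = -642.2 kJ
Since enthalpy is a state function, ΔH_rxn = (-1/2)·(-319.7) + (-3/2)·(-92.3) + (1/2)·(-1284.4) = -343.9 kJ

ΔH_rxn = -343.9 kJ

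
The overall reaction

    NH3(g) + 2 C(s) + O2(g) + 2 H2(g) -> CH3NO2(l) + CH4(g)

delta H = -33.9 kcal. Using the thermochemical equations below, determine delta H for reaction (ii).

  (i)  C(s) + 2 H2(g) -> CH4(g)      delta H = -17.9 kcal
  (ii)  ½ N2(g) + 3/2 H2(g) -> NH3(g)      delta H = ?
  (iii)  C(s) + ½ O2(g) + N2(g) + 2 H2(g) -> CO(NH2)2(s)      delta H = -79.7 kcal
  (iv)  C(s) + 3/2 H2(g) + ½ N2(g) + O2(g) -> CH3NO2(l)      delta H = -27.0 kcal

(i) as written (CH4(g) already on the product side): -17.9 kcal
(ii) reversed (reverse to put NH3(g) on the reactant side): contributes −x
(iii): not needed (CO(NH2)2(s) appears nowhere else).
(iv) as written (CH3NO2(l) already on the product side): -27.0 kcal
-33.9 = (-17.9) + (-27.0) − x
x = (-33.9 − (-44.9)) / (-1) = -11.0 kcal

delta H = -11.0 kcal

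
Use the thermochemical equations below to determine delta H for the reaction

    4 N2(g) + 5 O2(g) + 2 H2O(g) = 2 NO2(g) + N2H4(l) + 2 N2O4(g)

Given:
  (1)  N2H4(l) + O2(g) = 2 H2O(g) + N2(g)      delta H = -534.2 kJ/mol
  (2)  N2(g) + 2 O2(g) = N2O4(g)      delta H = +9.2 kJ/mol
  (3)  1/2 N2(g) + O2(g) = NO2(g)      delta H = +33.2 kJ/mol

delta H = 619.0 kJ/mol

(1) reversed: +534.2 kJ/mol
(2) × 2: (2)·(+9.2) = +18.4 kJ/mol
(3) × 2: (2)·(+33.2) = +66.4 kJ/mol
delta H = (+534.2) + (+18.4) + (+66.4) = 619.0 kJ/mol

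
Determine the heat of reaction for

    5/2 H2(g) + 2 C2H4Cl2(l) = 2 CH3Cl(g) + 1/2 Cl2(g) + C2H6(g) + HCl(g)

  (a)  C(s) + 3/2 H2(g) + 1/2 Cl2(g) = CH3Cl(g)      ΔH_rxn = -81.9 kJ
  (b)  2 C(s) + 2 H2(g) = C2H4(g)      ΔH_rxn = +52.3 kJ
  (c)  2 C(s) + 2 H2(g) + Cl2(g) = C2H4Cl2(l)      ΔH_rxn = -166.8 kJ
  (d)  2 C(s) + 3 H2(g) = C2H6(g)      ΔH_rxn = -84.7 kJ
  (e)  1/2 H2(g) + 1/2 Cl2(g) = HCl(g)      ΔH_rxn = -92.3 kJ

ΔH_rxn = -7.2 kJ

(a) × 2 (scale by 2 for the 2 CH3Cl(g)): (2)·(-81.9) = -163.8 kJ
(b): not needed (C2H4(g) appears nowhere else).
(c) reversed and × 2 (reverse to put C2H4Cl2(l) on the reactant side; ×2 to match 2 C2H4Cl2(l) in the target): (-2)·(-166.8) = +333.6 kJ
(d) as written (C2H6(g) already on the product side): -84.7 kJ
(e) as written (HCl(g) already on the product side): -92.3 kJ
By Hess's law, ΔH_rxn = (2)·(-81.9) + (-2)·(-166.8) + (1)·(-84.7) + (1)·(-92.3) = -7.2 kJ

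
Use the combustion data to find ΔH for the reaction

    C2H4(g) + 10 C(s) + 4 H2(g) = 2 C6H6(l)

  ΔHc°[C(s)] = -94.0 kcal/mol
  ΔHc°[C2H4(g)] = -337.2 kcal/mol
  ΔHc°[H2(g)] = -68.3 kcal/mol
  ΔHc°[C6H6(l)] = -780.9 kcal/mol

ΔH = 11.4 kcal/mol

Using ΔH = Σ nΔHc°(reactants) − Σ nΔHc°(products):
= [1·(-337.2) + 10·(-94.0) + 4·(-68.3)] − [2·(-780.9)]
= 11.4 kcal/mol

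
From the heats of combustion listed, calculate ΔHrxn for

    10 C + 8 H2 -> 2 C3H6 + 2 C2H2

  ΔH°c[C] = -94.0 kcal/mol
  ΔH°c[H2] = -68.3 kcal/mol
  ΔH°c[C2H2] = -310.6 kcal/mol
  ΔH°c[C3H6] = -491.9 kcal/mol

With combustion enthalpies, reactants minus products:
= [10·(-94.0) + 8·(-68.3)] − [2·(-491.9) + 2·(-310.6)]
= 118.6 kcal/mol

ΔHrxn = 118.6 kcal/mol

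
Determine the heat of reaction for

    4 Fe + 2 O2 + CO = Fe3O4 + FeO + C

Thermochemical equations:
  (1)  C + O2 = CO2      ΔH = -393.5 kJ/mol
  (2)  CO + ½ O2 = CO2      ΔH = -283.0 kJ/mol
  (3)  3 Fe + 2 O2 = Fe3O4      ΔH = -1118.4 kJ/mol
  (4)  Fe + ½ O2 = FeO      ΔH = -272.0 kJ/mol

(1) reversed (C must end up as a product): +393.5 kJ/mol
(2) as written (CO already on the reactant side): -283.0 kJ/mol
(3) as written (Fe3O4 already on the product side): -1118.4 kJ/mol
(4) as written (FeO already on the product side): -272.0 kJ/mol
ΔH = (+393.5) + (-283.0) + (-1118.4) + (-272.0) = -1279.9 kJ/mol

ΔH = -1279.9 kJ/mol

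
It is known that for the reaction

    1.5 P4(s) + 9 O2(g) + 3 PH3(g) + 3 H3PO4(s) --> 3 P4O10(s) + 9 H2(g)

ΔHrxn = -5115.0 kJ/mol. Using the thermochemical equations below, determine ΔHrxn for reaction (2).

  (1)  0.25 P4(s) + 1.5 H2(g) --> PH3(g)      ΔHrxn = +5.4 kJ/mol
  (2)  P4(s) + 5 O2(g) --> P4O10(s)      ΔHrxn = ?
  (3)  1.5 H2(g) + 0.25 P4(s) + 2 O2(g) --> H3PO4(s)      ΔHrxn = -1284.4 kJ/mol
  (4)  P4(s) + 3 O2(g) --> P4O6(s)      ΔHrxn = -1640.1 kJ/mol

(1) reversed and × 3: (-3)·(+5.4) = -16.2 kJ/mol
(2) × 3: contributes 3·x
(3) reversed and × 3: (-3)·(-1284.4) = +3853.2 kJ/mol
(4): not needed.
-5115.0 = (-16.2) + (+3853.2) + 3·x
x = (-5115.0 − (+3837.0)) / (3) = -2984.0 kJ/mol

ΔHrxn = -2984.0 kJ/mol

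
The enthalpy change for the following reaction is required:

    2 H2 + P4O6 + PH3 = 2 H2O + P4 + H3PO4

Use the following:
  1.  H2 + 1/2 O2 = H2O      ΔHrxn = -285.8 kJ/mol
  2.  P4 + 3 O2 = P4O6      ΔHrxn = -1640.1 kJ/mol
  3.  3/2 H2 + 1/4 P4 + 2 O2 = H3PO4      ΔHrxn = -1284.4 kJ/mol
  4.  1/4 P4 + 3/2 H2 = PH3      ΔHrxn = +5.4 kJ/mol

eq. 1 × 2 (×2 to match 2 H2O in the target): (2)·(-285.8) = -571.6 kJ/mol
eq. 2 reversed (P4O6 must end up as a reactant): +1640.1 kJ/mol
eq. 3 as written (H3PO4 already on the product side): -1284.4 kJ/mol
eq. 4 reversed (reverse to put PH3 on the reactant side): -5.4 kJ/mol
Since enthalpy is a state function, ΔHrxn = (-571.6) + (+1640.1) + (-1284.4) + (-5.4) = -221.3 kJ/mol

ΔHrxn = -221.3 kJ/mol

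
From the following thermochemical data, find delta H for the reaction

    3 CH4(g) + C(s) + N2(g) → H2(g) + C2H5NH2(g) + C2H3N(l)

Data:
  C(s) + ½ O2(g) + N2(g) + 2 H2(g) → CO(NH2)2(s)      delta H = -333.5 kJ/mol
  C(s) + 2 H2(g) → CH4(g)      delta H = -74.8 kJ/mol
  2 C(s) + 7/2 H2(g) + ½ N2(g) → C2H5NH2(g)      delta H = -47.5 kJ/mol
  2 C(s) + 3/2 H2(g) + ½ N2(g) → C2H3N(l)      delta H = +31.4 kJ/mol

equation 1: not needed.
equation 2 reversed and × 3: (-3)·(-74.8) = +224.4 kJ/mol
equation 3 as written: -47.5 kJ/mol
equation 4 as written: +31.4 kJ/mol
Combining the equations, delta H = (+224.4) + (-47.5) + (+31.4) = 208.3 kJ/mol

delta H = 208.3 kJ/mol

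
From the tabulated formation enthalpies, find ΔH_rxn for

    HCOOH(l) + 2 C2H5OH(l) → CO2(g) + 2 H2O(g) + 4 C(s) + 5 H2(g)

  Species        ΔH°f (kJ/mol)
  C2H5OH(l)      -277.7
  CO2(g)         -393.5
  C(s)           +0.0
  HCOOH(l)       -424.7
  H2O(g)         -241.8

Products: 1·(-393.5) + 2·(-241.8) + 4·(+0.0) + 5·(+0.0) = -877.1
Reactants: 1·(-424.7) + 2·(-277.7) = -980.1
ΔH_rxn = (-877.1) − (-980.1) = 103.0 kJ/mol

ΔH_rxn = 103.0 kJ/mol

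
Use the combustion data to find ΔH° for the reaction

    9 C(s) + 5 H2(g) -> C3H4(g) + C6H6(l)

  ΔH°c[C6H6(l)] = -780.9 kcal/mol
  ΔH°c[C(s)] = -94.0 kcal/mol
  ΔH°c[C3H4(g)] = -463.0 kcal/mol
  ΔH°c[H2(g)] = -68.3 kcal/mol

ΔH° = 56.4 kcal/mol

Using ΔH = Σ nΔHc°(reactants) − Σ nΔHc°(products):
= [9·(-94.0) + 5·(-68.3)] − [1·(-463.0) + 1·(-780.9)]
= 56.4 kcal/mol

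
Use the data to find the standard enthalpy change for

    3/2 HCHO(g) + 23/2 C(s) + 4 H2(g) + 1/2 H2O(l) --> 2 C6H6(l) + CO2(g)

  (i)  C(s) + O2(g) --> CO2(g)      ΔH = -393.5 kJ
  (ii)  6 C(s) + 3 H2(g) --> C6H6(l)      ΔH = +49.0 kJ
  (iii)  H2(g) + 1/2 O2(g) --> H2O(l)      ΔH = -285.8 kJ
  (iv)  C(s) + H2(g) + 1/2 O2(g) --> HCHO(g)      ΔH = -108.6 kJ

ΔH = 10.3 kJ

(i) as written (CO2(g) already on the product side): -393.5 kJ
(ii) × 2 (×2 to match 2 C6H6(l) in the target): (2)·(+49.0) = +98.0 kJ
(iii) reversed and × 1/2 (H2O(l) must end up as a reactant; scale by 1/2 for the 1/2 H2O(l)): (-1/2)·(-285.8) = +142.9 kJ
(iv) reversed and × 3/2 (HCHO(g) must end up as a reactant; ×3/2 to match 3/2 HCHO(g) in the target): (-3/2)·(-108.6) = +162.9 kJ
ΔH = (-393.5) + (+98.0) + (+142.9) + (+162.9) = 10.3 kJ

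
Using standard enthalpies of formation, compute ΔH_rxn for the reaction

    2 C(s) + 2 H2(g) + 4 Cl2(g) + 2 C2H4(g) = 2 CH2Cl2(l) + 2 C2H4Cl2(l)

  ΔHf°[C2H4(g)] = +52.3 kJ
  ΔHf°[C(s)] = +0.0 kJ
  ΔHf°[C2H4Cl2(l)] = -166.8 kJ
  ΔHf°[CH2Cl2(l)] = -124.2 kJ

Products: 2·(-124.2) + 2·(-166.8) = -582.0
Reactants: 2·(+0.0) + 2·(+0.0) + 4·(+0.0) + 2·(+52.3) = +104.6
ΔH_rxn = (-582.0) − (+104.6) = -686.6 kJ

ΔH_rxn = -686.6 kJ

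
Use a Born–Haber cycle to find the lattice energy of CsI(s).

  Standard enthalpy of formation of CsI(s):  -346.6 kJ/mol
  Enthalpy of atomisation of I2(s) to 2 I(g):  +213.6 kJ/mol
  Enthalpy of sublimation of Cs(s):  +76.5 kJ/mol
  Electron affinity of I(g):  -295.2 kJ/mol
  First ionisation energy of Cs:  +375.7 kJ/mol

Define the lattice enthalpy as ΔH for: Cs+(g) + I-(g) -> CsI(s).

ΔHf° = 1·ΔHsub + 1·(ΣIE) + 1/2·D(I2) + 1·EA + U
-346.6 = 1·(+76.5) + 1·(+375.7) + 1/2·(+213.6) + 1·(-295.2) + U
U = -346.6 − (+263.8) = -610.4 kJ/mol

U = -610.4 kJ/mol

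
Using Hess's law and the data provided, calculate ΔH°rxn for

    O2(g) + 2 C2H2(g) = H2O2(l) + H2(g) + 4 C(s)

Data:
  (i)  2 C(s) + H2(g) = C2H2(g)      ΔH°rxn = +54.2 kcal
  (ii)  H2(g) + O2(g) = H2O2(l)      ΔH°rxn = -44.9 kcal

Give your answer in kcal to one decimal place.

(i) reversed and × 2 (C2H2(g) must end up as a reactant; ×2 to match 2 C2H2(g) in the target): (-2)·(+54.2) = -108.4 kcal
(ii) as written (H2O2(l) already on the product side): -44.9 kcal
Summing the manipulated equations, ΔH°rxn = (-108.4) + (-44.9) = -153.3 kcal

ΔH°rxn = -153.3 kcal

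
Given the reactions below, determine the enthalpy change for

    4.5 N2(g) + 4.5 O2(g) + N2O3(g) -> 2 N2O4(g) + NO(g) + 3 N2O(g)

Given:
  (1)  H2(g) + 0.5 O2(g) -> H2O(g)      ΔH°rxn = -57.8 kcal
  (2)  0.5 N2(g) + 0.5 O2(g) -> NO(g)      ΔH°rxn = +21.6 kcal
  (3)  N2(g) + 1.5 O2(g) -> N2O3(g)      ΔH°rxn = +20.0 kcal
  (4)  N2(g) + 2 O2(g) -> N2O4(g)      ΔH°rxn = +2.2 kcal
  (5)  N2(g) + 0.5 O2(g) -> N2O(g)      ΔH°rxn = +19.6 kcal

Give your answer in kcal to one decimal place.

ΔH°rxn = 64.8 kcal

(1): not needed.
(2) as written: +21.6 kcal
(3) reversed: -20.0 kcal
(4) × 2: (2)·(+2.2) = +4.4 kcal
(5) × 3: (3)·(+19.6) = +58.8 kcal
ΔH°rxn = (1)·(+21.6) + (-1)·(+20.0) + (2)·(+2.2) + (3)·(+19.6) = 64.8 kcal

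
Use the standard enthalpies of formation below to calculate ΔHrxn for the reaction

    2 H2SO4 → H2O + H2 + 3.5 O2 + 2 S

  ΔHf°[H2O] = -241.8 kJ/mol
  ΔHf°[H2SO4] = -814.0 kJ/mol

ΔH°rxn = Σ nΔHf°(products) − Σ nΔHf°(reactants).
Products: 1·(-241.8) + 1·(+0.0) + 7/2·(+0.0) + 2·(+0.0) = -241.8
Reactants: 2·(-814.0) = -1628.0
ΔHrxn = (-241.8) − (-1628.0) = 1386.2 kJ/mol

ΔHrxn = 1386.2 kJ/mol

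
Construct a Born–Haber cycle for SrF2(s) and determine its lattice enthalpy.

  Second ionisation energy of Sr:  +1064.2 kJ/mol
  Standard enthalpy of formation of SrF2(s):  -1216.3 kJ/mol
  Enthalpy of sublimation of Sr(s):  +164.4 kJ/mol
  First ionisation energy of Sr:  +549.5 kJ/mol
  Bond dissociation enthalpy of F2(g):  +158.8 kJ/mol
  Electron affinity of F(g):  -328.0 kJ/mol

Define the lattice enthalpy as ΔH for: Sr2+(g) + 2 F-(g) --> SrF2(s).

ΔHf° = 1·ΔHsub + 1·(ΣIE) + 1·D(F2) + 2·EA + U
-1216.3 = 1·(+164.4) + 1·(+1613.7) + 1·(+158.8) + 2·(-328.0) + U
U = -1216.3 − (+1280.9) = -2497.2 kJ/mol

U = -2497.2 kJ/mol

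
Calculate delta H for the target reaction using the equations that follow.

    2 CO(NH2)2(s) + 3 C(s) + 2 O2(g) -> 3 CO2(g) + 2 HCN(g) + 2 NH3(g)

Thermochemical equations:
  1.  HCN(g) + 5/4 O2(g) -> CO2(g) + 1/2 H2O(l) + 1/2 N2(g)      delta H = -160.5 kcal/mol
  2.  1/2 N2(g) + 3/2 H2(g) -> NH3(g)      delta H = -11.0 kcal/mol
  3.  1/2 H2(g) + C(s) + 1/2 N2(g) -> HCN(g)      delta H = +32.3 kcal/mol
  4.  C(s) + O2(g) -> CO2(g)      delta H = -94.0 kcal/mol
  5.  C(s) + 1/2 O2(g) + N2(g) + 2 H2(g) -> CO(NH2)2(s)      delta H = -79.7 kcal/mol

delta H = -80.0 kcal/mol

eq. 1: not needed (H2O(l) appears nowhere else).
eq. 2 × 2 (×2 to match 2 NH3(g) in the target): (2)·(-11.0) = -22.0 kcal/mol
eq. 3 × 2: (2)·(+32.3) = +64.6 kcal/mol
eq. 4 × 3: (3)·(-94.0) = -282.0 kcal/mol
eq. 5 reversed and × 2 (reverse to put CO(NH2)2(s) on the reactant side; scale by 2 for the 2 CO(NH2)2(s)): (-2)·(-79.7) = +159.4 kcal/mol
delta H = (-22.0) + (+64.6) + (-282.0) + (+159.4) = -80.0 kcal/mol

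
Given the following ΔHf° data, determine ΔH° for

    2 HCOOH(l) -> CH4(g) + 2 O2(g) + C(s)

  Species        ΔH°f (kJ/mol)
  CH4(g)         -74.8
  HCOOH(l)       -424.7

Products: 1·(-74.8) + 2·(+0.0) + 1·(+0.0) = -74.8
Reactants: 2·(-424.7) = -849.4
ΔH° = (-74.8) − (-849.4) = 774.6 kJ/mol

ΔH° = 774.6 kJ/mol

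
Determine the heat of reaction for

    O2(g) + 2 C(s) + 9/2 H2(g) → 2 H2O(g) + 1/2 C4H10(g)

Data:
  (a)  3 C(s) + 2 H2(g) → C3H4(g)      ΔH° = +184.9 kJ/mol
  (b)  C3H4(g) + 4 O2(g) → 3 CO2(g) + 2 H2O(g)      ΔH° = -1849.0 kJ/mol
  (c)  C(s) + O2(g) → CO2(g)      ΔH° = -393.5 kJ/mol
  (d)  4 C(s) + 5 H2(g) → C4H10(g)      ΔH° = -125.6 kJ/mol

ΔH° = -546.4 kJ/mol

(a) as written: +184.9 kJ/mol
(b) as written: -1849.0 kJ/mol
(c) reversed and × 3: (-3)·(-393.5) = +1180.5 kJ/mol
(d) × 1/2: (1/2)·(-125.6) = -62.8 kJ/mol
ΔH° = (+184.9) + (-1849.0) + (+1180.5) + (-62.8) = -546.4 kJ/mol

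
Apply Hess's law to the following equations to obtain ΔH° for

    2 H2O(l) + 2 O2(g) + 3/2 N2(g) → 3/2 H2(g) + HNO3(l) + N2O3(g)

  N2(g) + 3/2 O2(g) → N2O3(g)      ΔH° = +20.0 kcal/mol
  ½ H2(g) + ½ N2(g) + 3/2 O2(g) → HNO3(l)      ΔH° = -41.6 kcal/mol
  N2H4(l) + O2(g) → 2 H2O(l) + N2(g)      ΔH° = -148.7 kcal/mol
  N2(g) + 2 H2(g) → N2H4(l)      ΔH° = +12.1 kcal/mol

equation 1 as written: +20.0 kcal/mol
equation 2 as written: -41.6 kcal/mol
equation 3 reversed: +148.7 kcal/mol
equation 4 reversed: -12.1 kcal/mol
Since enthalpy is a state function, ΔH° = (+20.0) + (-41.6) + (+148.7) + (-12.1) = 115.0 kcal/mol

ΔH° = 115.0 kcal/mol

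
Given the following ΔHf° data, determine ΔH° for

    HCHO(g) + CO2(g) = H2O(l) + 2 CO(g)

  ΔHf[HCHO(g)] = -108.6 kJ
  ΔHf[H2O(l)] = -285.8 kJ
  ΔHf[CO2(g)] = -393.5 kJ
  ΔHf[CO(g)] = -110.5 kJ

Products: 1·(-285.8) + 2·(-110.5) = -506.8
Reactants: 1·(-108.6) + 1·(-393.5) = -502.1
ΔH° = (-506.8) − (-502.1) = -4.7 kJ

ΔH° = -4.7 kJ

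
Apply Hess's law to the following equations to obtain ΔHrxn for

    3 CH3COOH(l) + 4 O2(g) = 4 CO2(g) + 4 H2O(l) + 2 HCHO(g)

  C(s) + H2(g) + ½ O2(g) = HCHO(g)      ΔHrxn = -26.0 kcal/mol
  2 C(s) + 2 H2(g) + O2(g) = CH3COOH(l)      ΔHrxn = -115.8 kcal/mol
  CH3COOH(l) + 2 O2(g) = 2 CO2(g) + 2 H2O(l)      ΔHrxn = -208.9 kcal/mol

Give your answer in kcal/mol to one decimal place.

ΔHrxn = -354.0 kcal/mol

equation 1 × 2 (scale by 2 for the 2 HCHO(g)): (2)·(-26.0) = -52.0 kcal/mol
equation 2 reversed: +115.8 kcal/mol
equation 3 × 2 (scale by 2 for the 4 CO2(g)): (2)·(-208.9) = -417.8 kcal/mol
By Hess's law, ΔHrxn = (-52.0) + (+115.8) + (-417.8) = -354.0 kcal/mol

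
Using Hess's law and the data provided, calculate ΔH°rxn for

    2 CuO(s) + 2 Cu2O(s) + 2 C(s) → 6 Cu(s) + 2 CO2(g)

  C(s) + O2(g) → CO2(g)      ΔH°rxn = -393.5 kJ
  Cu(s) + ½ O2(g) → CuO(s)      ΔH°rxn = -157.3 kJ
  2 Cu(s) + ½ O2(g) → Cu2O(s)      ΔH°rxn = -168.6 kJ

equation 1 × 2 (scale by 2 for the 2 CO2(g)): (2)·(-393.5) = -787.0 kJ
equation 2 reversed and × 2 (reverse to put CuO(s) on the reactant side; scale by 2 for the 2 CuO(s)): (-2)·(-157.3) = +314.6 kJ
equation 3 reversed and × 2 (reverse to put Cu2O(s) on the reactant side; ×2 to match 2 Cu2O(s) in the target): (-2)·(-168.6) = +337.2 kJ
ΔH°rxn = (2)·(-393.5) + (-2)·(-157.3) + (-2)·(-168.6) = -135.2 kJ

ΔH°rxn = -135.2 kJ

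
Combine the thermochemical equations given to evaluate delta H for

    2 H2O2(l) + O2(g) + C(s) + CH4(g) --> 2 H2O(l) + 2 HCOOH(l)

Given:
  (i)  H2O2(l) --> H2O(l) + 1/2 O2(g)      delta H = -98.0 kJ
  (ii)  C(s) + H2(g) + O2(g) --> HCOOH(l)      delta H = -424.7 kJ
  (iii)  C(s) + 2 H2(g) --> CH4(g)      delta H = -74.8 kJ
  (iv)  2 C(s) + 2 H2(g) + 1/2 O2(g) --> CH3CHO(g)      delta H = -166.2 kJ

(i) × 2: (2)·(-98.0) = -196.0 kJ
(ii) × 2: (2)·(-424.7) = -849.4 kJ
(iii) reversed: +74.8 kJ
(iv): not needed.
delta H = (-196.0) + (-849.4) + (+74.8) = -970.6 kJ

delta H = -970.6 kJ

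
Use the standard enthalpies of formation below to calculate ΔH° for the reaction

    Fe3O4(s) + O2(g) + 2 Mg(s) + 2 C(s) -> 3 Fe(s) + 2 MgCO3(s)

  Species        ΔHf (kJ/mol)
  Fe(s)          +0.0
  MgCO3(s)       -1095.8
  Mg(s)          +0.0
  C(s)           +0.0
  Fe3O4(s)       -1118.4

Products: 3·(+0.0) + 2·(-1095.8) = -2191.6
Reactants: 1·(-1118.4) + 1·(+0.0) + 2·(+0.0) + 2·(+0.0) = -1118.4
ΔH° = (-2191.6) − (-1118.4) = -1073.2 kJ/mol

ΔH° = -1073.2 kJ/mol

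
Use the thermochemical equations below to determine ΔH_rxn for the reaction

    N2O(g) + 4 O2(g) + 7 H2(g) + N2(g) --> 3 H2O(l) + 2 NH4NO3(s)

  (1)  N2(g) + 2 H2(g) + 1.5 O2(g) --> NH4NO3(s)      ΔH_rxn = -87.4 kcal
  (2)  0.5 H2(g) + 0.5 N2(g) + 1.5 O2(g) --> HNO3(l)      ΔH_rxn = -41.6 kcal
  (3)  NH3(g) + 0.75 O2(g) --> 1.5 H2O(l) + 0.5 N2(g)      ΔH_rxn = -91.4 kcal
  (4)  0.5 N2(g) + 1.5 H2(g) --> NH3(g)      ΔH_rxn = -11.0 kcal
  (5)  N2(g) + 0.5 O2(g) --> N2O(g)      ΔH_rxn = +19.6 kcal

ΔH_rxn = -399.2 kcal

(1) × 2: (2)·(-87.4) = -174.8 kcal
(2): not needed.
(3) × 2: (2)·(-91.4) = -182.8 kcal
(4) × 2: (2)·(-11.0) = -22.0 kcal
(5) reversed: -19.6 kcal
Combining the equations, ΔH_rxn = (2)·(-87.4) + (2)·(-91.4) + (2)·(-11.0) + (-1)·(+19.6) = -399.2 kcal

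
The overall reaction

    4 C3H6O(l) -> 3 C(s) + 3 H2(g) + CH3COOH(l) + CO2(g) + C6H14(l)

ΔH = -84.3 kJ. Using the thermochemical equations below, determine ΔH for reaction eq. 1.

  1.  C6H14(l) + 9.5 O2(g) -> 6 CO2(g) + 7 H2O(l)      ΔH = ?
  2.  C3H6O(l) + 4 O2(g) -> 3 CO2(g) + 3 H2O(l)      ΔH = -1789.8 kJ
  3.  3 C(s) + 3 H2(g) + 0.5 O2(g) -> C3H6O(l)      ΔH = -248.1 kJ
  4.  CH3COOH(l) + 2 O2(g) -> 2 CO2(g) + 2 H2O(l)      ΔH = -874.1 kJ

eq. 1 reversed: contributes −x
eq. 2 × 3: (3)·(-1789.8) = -5369.4 kJ
eq. 3 reversed: +248.1 kJ
eq. 4 reversed: +874.1 kJ
-84.3 = (-5369.4) + (+248.1) + (+874.1) − x
x = (-84.3 − (-4247.2)) / (-1) = -4162.9 kJ

ΔH = -4162.9 kJ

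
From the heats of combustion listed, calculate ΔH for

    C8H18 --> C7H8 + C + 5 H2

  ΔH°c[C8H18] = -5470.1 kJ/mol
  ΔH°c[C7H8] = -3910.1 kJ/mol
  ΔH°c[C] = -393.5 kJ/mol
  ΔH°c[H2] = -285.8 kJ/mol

With combustion enthalpies, reactants minus products:
= [1·(-5470.1)] − [1·(-3910.1) + 1·(-393.5) + 5·(-285.8)]
= 262.5 kJ/mol

ΔH = 262.5 kJ/mol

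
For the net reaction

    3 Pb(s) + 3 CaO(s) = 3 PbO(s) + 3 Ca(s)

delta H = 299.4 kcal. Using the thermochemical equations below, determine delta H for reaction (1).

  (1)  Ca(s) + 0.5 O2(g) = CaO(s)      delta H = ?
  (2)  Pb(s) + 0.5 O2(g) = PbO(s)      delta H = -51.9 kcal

delta H = -151.7 kcal

(1) reversed and × 3: contributes −3·x
(2) × 3: (3)·(-51.9) = -155.7 kcal
+299.4 = (-155.7) − 3·x
x = (+299.4 − (-155.7)) / (-3) = -151.7 kcal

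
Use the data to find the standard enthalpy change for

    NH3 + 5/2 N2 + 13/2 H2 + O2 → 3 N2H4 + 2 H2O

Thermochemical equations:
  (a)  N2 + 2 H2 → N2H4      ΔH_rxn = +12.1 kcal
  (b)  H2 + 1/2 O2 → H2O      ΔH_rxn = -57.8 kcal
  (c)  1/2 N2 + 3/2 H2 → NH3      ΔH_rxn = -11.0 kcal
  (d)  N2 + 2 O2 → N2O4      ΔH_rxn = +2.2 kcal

(a) × 3: (3)·(+12.1) = +36.3 kcal
(b) × 2: (2)·(-57.8) = -115.6 kcal
(c) reversed: +11.0 kcal
(d): not needed.
Summing the manipulated equations, ΔH_rxn = (+36.3) + (-115.6) + (+11.0) = -68.3 kcal

ΔH_rxn = -68.3 kcal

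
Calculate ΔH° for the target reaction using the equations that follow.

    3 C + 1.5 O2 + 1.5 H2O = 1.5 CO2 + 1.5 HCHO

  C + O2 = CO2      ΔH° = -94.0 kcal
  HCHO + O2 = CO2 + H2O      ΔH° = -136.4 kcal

equation 1 × 3: (3)·(-94.0) = -282.0 kcal
equation 2 reversed and × 3/2: (-3/2)·(-136.4) = +204.6 kcal
ΔH° = (3)·(-94.0) + (-3/2)·(-136.4) = -77.4 kcal

ΔH° = -77.4 kcal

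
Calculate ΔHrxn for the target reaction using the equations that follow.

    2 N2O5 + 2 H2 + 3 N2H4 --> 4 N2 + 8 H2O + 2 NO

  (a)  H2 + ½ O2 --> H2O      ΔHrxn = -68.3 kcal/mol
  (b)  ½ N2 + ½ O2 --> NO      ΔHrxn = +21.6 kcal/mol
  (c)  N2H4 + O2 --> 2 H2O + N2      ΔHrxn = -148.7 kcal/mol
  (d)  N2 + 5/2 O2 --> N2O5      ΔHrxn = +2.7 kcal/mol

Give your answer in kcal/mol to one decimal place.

ΔHrxn = -544.9 kcal/mol

(a) × 2: (2)·(-68.3) = -136.6 kcal/mol
(b) × 2: (2)·(+21.6) = +43.2 kcal/mol
(c) × 3: (3)·(-148.7) = -446.1 kcal/mol
(d) reversed and × 2: (-2)·(+2.7) = -5.4 kcal/mol
By Hess's law, ΔHrxn = (-136.6) + (+43.2) + (-446.1) + (-5.4) = -544.9 kcal/mol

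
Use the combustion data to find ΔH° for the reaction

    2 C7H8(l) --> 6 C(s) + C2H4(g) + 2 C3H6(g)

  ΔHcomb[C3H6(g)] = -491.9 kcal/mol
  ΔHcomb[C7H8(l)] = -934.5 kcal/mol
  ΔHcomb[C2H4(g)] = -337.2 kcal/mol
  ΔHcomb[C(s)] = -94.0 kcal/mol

ΔH° = 16.0 kcal/mol

With combustion enthalpies, reactants minus products:
= [2·(-934.5)] − [6·(-94.0) + 1·(-337.2) + 2·(-491.9)]
= 16.0 kcal/mol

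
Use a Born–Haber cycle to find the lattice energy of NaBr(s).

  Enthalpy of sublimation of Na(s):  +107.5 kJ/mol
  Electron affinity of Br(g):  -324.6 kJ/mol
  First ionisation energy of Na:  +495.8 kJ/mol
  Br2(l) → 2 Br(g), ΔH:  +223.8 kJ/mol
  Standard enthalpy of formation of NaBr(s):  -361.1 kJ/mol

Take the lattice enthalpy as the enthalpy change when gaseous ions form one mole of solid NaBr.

U = -751.7 kJ/mol

ΔHf° = 1·ΔHsub + 1·(ΣIE) + 1/2·D(Br2) + 1·EA + U
-361.1 = 1·(+107.5) + 1·(+495.8) + 1/2·(+223.8) + 1·(-324.6) + U
U = -361.1 − (+390.6) = -751.7 kJ/mol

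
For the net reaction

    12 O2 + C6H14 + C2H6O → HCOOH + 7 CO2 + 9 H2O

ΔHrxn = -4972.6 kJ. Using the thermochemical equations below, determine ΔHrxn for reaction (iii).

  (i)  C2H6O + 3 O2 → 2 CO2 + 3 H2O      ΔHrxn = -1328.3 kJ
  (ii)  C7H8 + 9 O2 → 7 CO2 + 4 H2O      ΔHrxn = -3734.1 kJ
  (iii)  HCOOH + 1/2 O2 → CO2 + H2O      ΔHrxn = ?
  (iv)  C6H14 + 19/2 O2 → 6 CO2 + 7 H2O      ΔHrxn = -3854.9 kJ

(i) as written: -1328.3 kJ
(ii): not needed.
(iii) reversed: contributes −x
(iv) as written: -3854.9 kJ
-4972.6 = (-1328.3) + (-3854.9) − x
x = (-4972.6 − (-5183.2)) / (-1) = -210.6 kJ

ΔHrxn = -210.6 kJ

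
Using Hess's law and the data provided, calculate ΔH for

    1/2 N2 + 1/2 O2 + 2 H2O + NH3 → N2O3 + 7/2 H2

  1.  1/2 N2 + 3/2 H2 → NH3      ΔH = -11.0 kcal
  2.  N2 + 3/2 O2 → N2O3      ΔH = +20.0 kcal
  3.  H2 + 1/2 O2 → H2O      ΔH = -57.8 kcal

eq. 1 reversed (reverse to put NH3 on the reactant side): +11.0 kcal
eq. 2 as written (N2O3 already on the product side): +20.0 kcal
eq. 3 reversed and × 2 (reverse to put H2O on the reactant side; ×2 to match 2 H2O in the target): (-2)·(-57.8) = +115.6 kcal
Combining the equations, ΔH = (+11.0) + (+20.0) + (+115.6) = 146.6 kcal

ΔH = 146.6 kcal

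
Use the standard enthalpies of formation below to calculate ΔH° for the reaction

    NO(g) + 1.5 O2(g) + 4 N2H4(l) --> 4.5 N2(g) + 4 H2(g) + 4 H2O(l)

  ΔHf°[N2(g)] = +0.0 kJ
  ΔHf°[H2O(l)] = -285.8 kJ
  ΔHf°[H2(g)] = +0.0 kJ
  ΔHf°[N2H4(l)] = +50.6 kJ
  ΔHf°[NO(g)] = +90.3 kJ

ΔH° = -1435.9 kJ

Products: 9/2·(+0.0) + 4·(+0.0) + 4·(-285.8) = -1143.2
Reactants: 1·(+90.3) + 3/2·(+0.0) + 4·(+50.6) = +292.7
ΔH° = (-1143.2) − (+292.7) = -1435.9 kJ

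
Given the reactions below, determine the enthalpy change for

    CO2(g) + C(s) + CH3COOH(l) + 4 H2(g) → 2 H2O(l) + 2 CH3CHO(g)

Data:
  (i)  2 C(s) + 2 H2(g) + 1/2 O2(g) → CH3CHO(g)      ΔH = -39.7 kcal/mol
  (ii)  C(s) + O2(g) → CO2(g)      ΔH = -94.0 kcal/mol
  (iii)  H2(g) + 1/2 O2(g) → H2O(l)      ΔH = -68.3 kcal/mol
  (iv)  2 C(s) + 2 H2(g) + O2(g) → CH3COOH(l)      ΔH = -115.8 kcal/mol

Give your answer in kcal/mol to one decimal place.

ΔH = -6.2 kcal/mol

(i) × 2: (2)·(-39.7) = -79.4 kcal/mol
(ii) reversed: +94.0 kcal/mol
(iii) × 2: (2)·(-68.3) = -136.6 kcal/mol
(iv) reversed: +115.8 kcal/mol
ΔH = (2)·(-39.7) + (-1)·(-94.0) + (2)·(-68.3) + (-1)·(-115.8) = -6.2 kcal/mol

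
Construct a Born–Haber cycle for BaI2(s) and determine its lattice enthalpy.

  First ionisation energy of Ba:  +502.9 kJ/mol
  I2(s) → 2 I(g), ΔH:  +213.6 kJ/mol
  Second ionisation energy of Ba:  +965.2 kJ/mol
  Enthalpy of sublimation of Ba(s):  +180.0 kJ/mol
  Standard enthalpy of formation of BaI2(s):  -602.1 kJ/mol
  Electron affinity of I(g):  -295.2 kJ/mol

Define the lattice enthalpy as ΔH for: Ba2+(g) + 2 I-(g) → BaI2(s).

ΔHf° = 1·ΔHsub + 1·(ΣIE) + 1·D(I2) + 2·EA + U
-602.1 = 1·(+180.0) + 1·(+1468.1) + 1·(+213.6) + 2·(-295.2) + U
U = -602.1 − (+1271.3) = -1873.4 kJ/mol

U = -1873.4 kJ/mol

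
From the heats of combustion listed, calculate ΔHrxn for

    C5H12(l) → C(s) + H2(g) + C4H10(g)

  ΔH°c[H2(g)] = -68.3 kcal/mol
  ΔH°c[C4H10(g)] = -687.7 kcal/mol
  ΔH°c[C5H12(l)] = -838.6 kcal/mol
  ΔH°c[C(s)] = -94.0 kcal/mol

Using ΔH = Σ nΔHc°(reactants) − Σ nΔHc°(products):
= [1·(-838.6)] − [1·(-94.0) + 1·(-68.3) + 1·(-687.7)]
= 11.4 kcal/mol

ΔHrxn = 11.4 kcal/mol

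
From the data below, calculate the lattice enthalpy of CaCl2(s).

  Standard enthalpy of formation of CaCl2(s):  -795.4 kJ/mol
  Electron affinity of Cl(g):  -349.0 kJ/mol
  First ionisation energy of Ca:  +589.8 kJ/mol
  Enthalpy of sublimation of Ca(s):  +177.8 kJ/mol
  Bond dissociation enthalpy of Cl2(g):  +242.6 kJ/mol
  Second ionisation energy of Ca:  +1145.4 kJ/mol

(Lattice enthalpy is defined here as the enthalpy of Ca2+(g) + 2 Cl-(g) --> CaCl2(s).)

ΔHf° = 1·ΔHsub + 1·(ΣIE) + 1·D(Cl2) + 2·EA + U
-795.4 = 1·(+177.8) + 1·(+1735.2) + 1·(+242.6) + 2·(-349.0) + U
U = -795.4 − (+1457.6) = -2253.0 kJ/mol

U = -2253.0 kJ/mol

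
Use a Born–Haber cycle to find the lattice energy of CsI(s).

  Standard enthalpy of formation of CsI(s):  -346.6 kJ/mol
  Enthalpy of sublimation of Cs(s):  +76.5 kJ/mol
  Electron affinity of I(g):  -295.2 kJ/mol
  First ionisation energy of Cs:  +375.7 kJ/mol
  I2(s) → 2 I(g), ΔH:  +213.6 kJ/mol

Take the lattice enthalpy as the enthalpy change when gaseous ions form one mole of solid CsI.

U = -610.4 kJ/mol

ΔHf° = 1·ΔHsub + 1·(ΣIE) + 1/2·D(I2) + 1·EA + U
-346.6 = 1·(+76.5) + 1·(+375.7) + 1/2·(+213.6) + 1·(-295.2) + U
U = -346.6 − (+263.8) = -610.4 kJ/mol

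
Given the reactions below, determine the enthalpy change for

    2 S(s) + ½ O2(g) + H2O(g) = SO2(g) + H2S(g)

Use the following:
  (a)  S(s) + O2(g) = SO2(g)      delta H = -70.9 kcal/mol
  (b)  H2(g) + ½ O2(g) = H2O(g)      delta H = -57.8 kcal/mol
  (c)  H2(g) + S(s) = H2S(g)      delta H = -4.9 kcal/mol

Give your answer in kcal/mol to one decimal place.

delta H = -18.0 kcal/mol

(a) as written: -70.9 kcal/mol
(b) reversed: +57.8 kcal/mol
(c) as written: -4.9 kcal/mol
delta H = (1)·(-70.9) + (-1)·(-57.8) + (1)·(-4.9) = -18.0 kcal/mol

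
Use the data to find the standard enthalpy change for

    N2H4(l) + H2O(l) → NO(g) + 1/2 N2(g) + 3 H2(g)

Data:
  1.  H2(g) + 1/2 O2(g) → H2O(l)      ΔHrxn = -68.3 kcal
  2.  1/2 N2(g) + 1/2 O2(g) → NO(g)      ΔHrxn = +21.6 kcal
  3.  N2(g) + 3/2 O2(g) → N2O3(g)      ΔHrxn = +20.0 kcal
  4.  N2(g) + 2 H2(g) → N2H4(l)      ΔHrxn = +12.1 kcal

eq. 1 reversed: +68.3 kcal
eq. 2 as written: +21.6 kcal
eq. 3: not needed.
eq. 4 reversed: -12.1 kcal
Summing the manipulated equations, ΔHrxn = (+68.3) + (+21.6) + (-12.1) = 77.8 kcal

ΔHrxn = 77.8 kcal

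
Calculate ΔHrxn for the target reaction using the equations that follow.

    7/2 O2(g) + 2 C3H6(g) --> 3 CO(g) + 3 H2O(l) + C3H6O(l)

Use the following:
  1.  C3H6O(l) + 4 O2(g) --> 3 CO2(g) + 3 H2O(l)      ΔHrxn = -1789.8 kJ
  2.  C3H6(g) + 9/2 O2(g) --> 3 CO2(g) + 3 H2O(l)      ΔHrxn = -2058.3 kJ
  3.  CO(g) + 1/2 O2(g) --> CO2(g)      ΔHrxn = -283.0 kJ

eq. 1 reversed: +1789.8 kJ
eq. 2 × 2: (2)·(-2058.3) = -4116.6 kJ
eq. 3 reversed and × 3: (-3)·(-283.0) = +849.0 kJ
ΔHrxn = (-1)·(-1789.8) + (2)·(-2058.3) + (-3)·(-283.0) = -1477.8 kJ

ΔHrxn = -1477.8 kJ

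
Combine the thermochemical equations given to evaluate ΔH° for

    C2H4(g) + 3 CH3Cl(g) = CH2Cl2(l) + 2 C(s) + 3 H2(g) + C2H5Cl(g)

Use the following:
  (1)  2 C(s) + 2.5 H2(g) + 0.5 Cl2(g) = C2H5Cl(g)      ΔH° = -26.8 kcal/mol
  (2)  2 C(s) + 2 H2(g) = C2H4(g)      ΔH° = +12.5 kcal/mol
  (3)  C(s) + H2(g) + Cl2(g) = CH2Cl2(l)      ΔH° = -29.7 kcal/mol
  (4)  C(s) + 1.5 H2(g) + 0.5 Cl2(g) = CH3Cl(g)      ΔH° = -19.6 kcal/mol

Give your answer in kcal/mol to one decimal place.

(1) as written (C2H5Cl(g) already on the product side): -26.8 kcal/mol
(2) reversed (reverse to put C2H4(g) on the reactant side): -12.5 kcal/mol
(3) as written (CH2Cl2(l) already on the product side): -29.7 kcal/mol
(4) reversed and × 3 (reverse to put CH3Cl(g) on the reactant side; ×3 to match 3 CH3Cl(g) in the target): (-3)·(-19.6) = +58.8 kcal/mol
By Hess's law, ΔH° = (1)·(-26.8) + (-1)·(+12.5) + (1)·(-29.7) + (-3)·(-19.6) = -10.2 kcal/mol

ΔH° = -10.2 kcal/mol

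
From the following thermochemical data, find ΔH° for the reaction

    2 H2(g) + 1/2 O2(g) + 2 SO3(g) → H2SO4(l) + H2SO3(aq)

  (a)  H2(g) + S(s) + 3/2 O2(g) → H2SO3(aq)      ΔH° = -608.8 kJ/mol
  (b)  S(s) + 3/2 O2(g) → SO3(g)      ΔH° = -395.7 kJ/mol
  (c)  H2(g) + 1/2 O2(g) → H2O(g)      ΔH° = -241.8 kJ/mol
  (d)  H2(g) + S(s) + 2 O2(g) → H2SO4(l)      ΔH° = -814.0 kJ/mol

(a) as written: -608.8 kJ/mol
(b) reversed and × 2: (-2)·(-395.7) = +791.4 kJ/mol
(c): not needed.
(d) as written: -814.0 kJ/mol
ΔH° = (-608.8) + (+791.4) + (-814.0) = -631.4 kJ/mol

ΔH° = -631.4 kJ/mol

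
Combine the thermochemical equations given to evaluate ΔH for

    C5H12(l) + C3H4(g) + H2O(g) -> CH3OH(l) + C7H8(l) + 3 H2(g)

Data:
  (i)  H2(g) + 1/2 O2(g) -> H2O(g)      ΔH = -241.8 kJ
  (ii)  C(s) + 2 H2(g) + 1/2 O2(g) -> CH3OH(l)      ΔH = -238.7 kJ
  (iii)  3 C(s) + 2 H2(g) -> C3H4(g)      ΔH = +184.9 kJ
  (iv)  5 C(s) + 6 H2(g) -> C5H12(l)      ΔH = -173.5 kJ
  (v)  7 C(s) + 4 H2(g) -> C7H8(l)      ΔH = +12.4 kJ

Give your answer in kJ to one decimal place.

ΔH = 4.1 kJ

(i) reversed: +241.8 kJ
(ii) as written: -238.7 kJ
(iii) reversed: -184.9 kJ
(iv) reversed: +173.5 kJ
(v) as written: +12.4 kJ
ΔH = (-1)·(-241.8) + (1)·(-238.7) + (-1)·(+184.9) + (-1)·(-173.5) + (1)·(+12.4) = 4.1 kJ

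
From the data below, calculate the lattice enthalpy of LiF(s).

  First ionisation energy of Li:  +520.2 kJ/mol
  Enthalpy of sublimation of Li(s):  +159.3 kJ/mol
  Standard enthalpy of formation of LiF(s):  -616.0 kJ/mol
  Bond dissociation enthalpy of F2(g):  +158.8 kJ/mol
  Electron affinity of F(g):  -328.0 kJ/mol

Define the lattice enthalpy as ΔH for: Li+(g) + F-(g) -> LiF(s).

U = -1046.9 kJ/mol

ΔHf° = 1·ΔHsub + 1·(ΣIE) + 1/2·D(F2) + 1·EA + U
-616.0 = 1·(+159.3) + 1·(+520.2) + 1/2·(+158.8) + 1·(-328.0) + U
U = -616.0 − (+430.9) = -1046.9 kJ/mol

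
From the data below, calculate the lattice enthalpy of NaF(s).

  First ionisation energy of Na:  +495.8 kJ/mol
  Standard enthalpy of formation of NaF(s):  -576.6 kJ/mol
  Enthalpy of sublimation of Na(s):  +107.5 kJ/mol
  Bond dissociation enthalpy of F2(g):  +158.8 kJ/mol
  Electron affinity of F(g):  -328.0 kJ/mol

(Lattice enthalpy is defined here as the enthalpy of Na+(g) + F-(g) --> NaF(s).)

U = -931.3 kJ/mol

ΔHf° = 1·ΔHsub + 1·(ΣIE) + 1/2·D(F2) + 1·EA + U
-576.6 = 1·(+107.5) + 1·(+495.8) + 1/2·(+158.8) + 1·(-328.0) + U
U = -576.6 − (+354.7) = -931.3 kJ/mol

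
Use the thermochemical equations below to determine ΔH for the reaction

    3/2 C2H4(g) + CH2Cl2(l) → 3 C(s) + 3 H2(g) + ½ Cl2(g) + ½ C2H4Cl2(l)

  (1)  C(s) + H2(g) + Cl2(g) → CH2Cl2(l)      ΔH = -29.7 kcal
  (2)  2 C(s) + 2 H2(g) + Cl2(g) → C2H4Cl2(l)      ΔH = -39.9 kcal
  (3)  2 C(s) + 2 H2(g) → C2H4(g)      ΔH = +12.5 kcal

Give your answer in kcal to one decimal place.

ΔH = -9.0 kcal

(1) reversed (CH2Cl2(l) must end up as a reactant): +29.7 kcal
(2) × 1/2 (×1/2 to match 1/2 C2H4Cl2(l) in the target): (1/2)·(-39.9) = -19.95 kcal
(3) reversed and × 3/2 (C2H4(g) must end up as a reactant; scale by 3/2 for the 3/2 C2H4(g)): (-3/2)·(+12.5) = -18.75 kcal
ΔH = (-1)·(-29.7) + (1/2)·(-39.9) + (-3/2)·(+12.5) = -9.0 kcal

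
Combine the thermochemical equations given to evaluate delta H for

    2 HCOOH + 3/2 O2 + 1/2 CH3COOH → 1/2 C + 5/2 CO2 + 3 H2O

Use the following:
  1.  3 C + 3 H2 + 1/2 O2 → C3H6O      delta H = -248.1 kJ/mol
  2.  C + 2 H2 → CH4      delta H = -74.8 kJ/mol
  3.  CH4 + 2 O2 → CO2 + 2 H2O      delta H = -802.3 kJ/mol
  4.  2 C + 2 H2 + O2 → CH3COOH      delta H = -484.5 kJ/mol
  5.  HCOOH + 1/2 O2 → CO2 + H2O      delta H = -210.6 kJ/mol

delta H = -617.5 kJ/mol

eq. 1: not needed.
eq. 2 × 1/2: (1/2)·(-74.8) = -37.4 kJ/mol
eq. 3 × 1/2: (1/2)·(-802.3) = -401.15 kJ/mol
eq. 4 reversed and × 1/2: (-1/2)·(-484.5) = +242.25 kJ/mol
eq. 5 × 2: (2)·(-210.6) = -421.2 kJ/mol
By Hess's law, delta H = (1/2)·(-74.8) + (1/2)·(-802.3) + (-1/2)·(-484.5) + (2)·(-210.6) = -617.5 kJ/mol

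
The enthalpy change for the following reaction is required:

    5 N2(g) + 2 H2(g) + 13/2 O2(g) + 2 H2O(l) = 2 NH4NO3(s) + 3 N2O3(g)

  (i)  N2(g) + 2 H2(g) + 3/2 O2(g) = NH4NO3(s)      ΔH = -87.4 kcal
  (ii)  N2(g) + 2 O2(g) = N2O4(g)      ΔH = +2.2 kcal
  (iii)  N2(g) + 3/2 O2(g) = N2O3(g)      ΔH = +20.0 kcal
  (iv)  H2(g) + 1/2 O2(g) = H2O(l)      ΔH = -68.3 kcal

ΔH = 21.8 kcal

(i) × 2: (2)·(-87.4) = -174.8 kcal
(ii): not needed.
(iii) × 3: (3)·(+20.0) = +60.0 kcal
(iv) reversed and × 2: (-2)·(-68.3) = +136.6 kcal
Summing the manipulated equations, ΔH = (2)·(-87.4) + (3)·(+20.0) + (-2)·(-68.3) = 21.8 kcal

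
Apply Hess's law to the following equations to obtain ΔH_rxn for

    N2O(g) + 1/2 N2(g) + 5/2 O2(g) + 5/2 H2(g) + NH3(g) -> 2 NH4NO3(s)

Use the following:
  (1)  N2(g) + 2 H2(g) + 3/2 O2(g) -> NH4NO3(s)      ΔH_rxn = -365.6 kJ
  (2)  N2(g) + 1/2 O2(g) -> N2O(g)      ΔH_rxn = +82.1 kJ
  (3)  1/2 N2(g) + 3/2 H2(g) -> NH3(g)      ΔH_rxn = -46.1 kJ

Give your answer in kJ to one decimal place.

(1) × 2: (2)·(-365.6) = -731.2 kJ
(2) reversed: -82.1 kJ
(3) reversed: +46.1 kJ
Since enthalpy is a state function, ΔH_rxn = (-731.2) + (-82.1) + (+46.1) = -767.2 kJ

ΔH_rxn = -767.2 kJ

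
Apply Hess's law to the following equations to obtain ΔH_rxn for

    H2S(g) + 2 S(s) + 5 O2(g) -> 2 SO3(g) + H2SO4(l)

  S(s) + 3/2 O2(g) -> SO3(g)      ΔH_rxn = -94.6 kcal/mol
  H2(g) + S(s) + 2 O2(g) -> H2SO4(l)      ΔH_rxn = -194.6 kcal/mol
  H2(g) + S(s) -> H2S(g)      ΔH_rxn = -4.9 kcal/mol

ΔH_rxn = -378.9 kcal/mol

equation 1 × 2: (2)·(-94.6) = -189.2 kcal/mol
equation 2 as written: -194.6 kcal/mol
equation 3 reversed: +4.9 kcal/mol
ΔH_rxn = (-189.2) + (-194.6) + (+4.9) = -378.9 kcal/mol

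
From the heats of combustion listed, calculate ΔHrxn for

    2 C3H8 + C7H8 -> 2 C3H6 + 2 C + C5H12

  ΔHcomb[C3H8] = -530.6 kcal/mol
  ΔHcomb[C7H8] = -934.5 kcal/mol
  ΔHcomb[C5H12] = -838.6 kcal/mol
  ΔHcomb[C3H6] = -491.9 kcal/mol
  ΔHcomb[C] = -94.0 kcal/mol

ΔHrxn = 14.7 kcal/mol

Using ΔH = Σ nΔHc°(reactants) − Σ nΔHc°(products):
= [2·(-530.6) + 1·(-934.5)] − [2·(-491.9) + 2·(-94.0) + 1·(-838.6)]
= 14.7 kcal/mol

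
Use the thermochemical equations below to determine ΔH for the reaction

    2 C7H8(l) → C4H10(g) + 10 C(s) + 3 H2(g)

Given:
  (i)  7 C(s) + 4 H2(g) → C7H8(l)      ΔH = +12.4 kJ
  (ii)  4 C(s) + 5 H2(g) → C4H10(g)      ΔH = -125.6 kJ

(i) reversed and × 2: (-2)·(+12.4) = -24.8 kJ
(ii) as written: -125.6 kJ
Summing the manipulated equations, ΔH = (-24.8) + (-125.6) = -150.4 kJ

ΔH = -150.4 kJ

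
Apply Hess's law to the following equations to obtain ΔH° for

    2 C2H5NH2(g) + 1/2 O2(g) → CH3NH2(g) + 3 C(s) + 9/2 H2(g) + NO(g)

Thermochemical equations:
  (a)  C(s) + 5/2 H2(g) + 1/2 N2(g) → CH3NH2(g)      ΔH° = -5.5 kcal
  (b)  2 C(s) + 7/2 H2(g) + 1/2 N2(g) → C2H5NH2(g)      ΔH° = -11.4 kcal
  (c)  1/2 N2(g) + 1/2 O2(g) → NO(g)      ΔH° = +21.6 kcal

ΔH° = 38.9 kcal

(a) as written: -5.5 kcal
(b) reversed and × 2: (-2)·(-11.4) = +22.8 kcal
(c) as written: +21.6 kcal
By Hess's law, ΔH° = (1)·(-5.5) + (-2)·(-11.4) + (1)·(+21.6) = 38.9 kcal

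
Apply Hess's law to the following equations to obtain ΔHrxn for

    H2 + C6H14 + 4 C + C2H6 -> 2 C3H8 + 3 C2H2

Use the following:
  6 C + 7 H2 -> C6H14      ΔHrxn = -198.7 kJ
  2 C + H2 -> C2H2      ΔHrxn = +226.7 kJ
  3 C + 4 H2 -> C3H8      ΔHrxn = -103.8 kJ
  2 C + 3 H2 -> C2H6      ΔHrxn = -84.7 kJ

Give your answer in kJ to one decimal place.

equation 1 reversed: +198.7 kJ
equation 2 × 3: (3)·(+226.7) = +680.1 kJ
equation 3 × 2: (2)·(-103.8) = -207.6 kJ
equation 4 reversed: +84.7 kJ
ΔHrxn = (-1)·(-198.7) + (3)·(+226.7) + (2)·(-103.8) + (-1)·(-84.7) = 755.9 kJ

ΔHrxn = 755.9 kJ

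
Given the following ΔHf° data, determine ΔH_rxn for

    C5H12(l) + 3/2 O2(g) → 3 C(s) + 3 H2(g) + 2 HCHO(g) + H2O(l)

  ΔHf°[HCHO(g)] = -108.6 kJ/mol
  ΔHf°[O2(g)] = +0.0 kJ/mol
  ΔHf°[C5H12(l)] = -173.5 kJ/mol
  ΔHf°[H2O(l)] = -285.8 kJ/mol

Products: 3·(+0.0) + 3·(+0.0) + 2·(-108.6) + 1·(-285.8) = -503.0
Reactants: 1·(-173.5) + 3/2·(+0.0) = -173.5
ΔH_rxn = (-503.0) − (-173.5) = -329.5 kJ/mol

ΔH_rxn = -329.5 kJ/mol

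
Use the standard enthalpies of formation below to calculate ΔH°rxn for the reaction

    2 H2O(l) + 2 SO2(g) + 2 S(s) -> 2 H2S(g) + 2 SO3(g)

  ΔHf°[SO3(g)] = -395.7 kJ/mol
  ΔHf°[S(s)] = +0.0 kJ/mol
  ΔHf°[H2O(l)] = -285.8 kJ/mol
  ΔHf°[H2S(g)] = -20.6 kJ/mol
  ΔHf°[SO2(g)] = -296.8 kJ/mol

ΔH°rxn = 332.6 kJ/mol

Products: 2·(-20.6) + 2·(-395.7) = -832.6
Reactants: 2·(-285.8) + 2·(-296.8) + 2·(+0.0) = -1165.2
ΔH°rxn = (-832.6) − (-1165.2) = 332.6 kJ/mol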